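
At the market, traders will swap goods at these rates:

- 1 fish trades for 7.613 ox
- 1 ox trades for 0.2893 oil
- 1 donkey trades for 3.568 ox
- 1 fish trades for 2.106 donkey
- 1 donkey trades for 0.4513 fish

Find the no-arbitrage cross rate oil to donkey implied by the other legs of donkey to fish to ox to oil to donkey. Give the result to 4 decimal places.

1.0061

Known legs of the cycle: 0.4513 × 7.613 × 0.2893 = 0.99396157817
For no arbitrage the full-cycle product must be 1, so the missing rate is 1 / 0.99396157817 ≈ 1.006075.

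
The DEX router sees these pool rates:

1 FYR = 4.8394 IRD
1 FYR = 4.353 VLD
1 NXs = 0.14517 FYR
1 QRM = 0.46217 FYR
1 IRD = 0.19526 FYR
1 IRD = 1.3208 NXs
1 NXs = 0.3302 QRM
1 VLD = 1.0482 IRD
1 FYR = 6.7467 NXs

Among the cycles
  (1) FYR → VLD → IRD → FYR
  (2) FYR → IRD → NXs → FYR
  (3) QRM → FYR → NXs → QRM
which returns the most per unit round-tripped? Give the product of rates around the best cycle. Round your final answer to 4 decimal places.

1.0296

(1) 4.353 × 1.0482 × 0.19526 = 0.89094
(2) 4.8394 × 1.3208 × 0.14517 = 0.92791
(3) 0.46217 × 6.7467 × 0.3302 = 1.02960
Highest is cycle (3) at 1.0296 (>1, arbitrage).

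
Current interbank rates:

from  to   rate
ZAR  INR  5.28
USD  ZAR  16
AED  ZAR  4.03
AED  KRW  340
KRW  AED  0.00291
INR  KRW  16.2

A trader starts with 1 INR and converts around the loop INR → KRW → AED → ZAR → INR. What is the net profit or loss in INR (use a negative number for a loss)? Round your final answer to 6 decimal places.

1 INR × 16.2 = 16.2 KRW
16.2 KRW × 0.00291 = 0.047142 AED
0.047142 AED × 4.03 = 0.18998226 ZAR
0.18998226 ZAR × 5.28 = 1.0031063328 INR
Net change: 1.0031063328 − 1 = 0.0031063328 INR

0.003106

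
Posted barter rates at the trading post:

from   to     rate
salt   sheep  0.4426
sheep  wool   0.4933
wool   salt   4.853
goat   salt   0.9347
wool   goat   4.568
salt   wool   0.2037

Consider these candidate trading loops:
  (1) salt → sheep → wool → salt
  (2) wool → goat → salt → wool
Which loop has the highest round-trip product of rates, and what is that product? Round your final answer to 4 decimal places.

1.0596

(1) 0.4426 × 0.4933 × 4.853 = 1.05958
(2) 4.568 × 0.9347 × 0.2037 = 0.86974
Highest is cycle (1) at 1.0596 (>1, arbitrage).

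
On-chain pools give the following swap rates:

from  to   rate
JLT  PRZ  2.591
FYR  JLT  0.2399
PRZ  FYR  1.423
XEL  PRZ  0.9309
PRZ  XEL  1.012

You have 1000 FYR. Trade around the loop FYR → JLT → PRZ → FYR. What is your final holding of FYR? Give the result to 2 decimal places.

884.51

1000 FYR × 0.2399 = 239.9 JLT
239.9 JLT × 2.591 = 621.5809 PRZ
621.5809 PRZ × 1.423 = 884.5096207 FYR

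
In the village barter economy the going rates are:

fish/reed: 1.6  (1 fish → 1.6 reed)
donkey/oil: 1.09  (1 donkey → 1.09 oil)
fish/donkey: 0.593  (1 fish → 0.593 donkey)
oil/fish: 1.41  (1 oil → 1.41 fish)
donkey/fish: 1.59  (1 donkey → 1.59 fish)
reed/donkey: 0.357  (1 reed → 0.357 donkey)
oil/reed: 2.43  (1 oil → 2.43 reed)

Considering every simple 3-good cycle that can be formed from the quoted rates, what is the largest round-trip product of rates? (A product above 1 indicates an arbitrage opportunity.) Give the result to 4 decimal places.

donkey→oil→reed→donkey: 1.09 × 2.43 × 0.357 = 0.94559
fish→donkey→oil→fish: 0.593 × 1.09 × 1.41 = 0.91138
fish→reed→donkey→fish: 1.6 × 0.357 × 1.59 = 0.90821
Maximum is donkey→oil→reed→donkey at 0.9456; no arbitrage — every cycle loses value.

0.9456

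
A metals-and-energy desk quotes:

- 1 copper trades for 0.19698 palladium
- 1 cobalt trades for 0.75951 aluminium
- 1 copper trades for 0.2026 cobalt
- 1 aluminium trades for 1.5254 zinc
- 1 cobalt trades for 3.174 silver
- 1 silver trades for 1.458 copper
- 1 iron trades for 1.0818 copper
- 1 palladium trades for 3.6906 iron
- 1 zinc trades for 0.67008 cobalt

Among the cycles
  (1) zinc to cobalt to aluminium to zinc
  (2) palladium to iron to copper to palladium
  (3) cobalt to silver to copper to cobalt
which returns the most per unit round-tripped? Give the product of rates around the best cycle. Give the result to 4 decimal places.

(1) 0.67008 × 0.75951 × 1.5254 = 0.77633
(2) 3.6906 × 1.0818 × 0.19698 = 0.78644
(3) 3.174 × 1.458 × 0.2026 = 0.93757
Highest is cycle (3) at 0.9376 (≤1, no arbitrage).

0.9376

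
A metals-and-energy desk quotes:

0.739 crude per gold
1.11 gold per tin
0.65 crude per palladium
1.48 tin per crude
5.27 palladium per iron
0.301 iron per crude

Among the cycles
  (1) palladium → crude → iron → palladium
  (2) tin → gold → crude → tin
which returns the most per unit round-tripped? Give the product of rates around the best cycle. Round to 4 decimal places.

1.2140

(1) 0.65 × 0.301 × 5.27 = 1.03108
(2) 1.11 × 0.739 × 1.48 = 1.21403
Highest is cycle (2) at 1.2140 (>1, arbitrage).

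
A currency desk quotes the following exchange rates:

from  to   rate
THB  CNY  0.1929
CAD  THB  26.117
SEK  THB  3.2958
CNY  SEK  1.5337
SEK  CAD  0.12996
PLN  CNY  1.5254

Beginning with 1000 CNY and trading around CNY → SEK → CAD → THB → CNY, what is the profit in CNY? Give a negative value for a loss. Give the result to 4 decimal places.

1000 CNY × 1.5337 = 1533.7 SEK
1533.7 SEK × 0.12996 = 199.319652 CAD
199.319652 CAD × 26.117 = 5205.631351284 THB
5205.631351284 THB × 0.1929 = 1004.1662876626836 CNY
Net change: 1004.1662876626836 − 1000 = 4.1662876626836 CNY

4.1663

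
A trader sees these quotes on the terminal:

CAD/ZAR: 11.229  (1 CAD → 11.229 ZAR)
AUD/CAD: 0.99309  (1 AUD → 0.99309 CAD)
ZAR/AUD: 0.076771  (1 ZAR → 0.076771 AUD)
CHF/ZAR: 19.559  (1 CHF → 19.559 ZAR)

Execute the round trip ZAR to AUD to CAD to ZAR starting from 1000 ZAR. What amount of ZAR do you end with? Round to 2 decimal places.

1000 ZAR × 0.076771 = 76.771 AUD
76.771 AUD × 0.99309 = 76.24051239 CAD
76.24051239 CAD × 11.229 = 856.10471362731 ZAR

856.10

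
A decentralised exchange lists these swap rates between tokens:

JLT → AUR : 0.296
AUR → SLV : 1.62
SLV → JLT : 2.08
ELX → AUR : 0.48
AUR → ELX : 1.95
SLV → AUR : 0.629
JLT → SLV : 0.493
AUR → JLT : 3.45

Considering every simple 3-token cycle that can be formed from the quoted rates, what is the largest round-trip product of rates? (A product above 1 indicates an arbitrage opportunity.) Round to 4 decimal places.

AUR→JLT→SLV→AUR: 3.45 × 0.493 × 0.629 = 1.06983
AUR→SLV→JLT→AUR: 1.62 × 2.08 × 0.296 = 0.99740
Maximum is AUR→JLT→SLV→AUR at 1.0698; arbitrage exists.

1.0698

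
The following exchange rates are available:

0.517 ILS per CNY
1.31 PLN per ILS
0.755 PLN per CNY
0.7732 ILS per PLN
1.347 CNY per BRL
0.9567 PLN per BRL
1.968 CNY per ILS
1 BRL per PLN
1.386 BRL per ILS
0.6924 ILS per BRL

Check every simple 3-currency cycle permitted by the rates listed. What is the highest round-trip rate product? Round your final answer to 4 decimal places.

1.1489

PLN→ILS→CNY→PLN: 0.7732 × 1.968 × 0.755 = 1.14885
BRL→PLN→ILS→BRL: 0.9567 × 0.7732 × 1.386 = 1.02525
BRL→CNY→PLN→BRL: 1.347 × 0.755 × 1 = 1.01699
BRL→CNY→ILS→BRL: 1.347 × 0.517 × 1.386 = 0.96521
BRL→ILS→PLN→BRL: 0.6924 × 1.31 × 1 = 0.90704
Maximum is PLN→ILS→CNY→PLN at 1.1489; arbitrage exists.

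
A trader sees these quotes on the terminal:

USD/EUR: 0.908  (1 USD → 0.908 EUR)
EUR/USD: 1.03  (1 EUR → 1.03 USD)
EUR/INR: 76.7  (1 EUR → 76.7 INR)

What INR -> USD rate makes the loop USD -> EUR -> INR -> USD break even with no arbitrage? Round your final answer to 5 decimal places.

0.01436

Known legs of the cycle: 0.908 × 76.7 = 69.6436
For no arbitrage the full-cycle product must be 1, so the missing rate is 1 / 69.6436 ≈ 0.0143588.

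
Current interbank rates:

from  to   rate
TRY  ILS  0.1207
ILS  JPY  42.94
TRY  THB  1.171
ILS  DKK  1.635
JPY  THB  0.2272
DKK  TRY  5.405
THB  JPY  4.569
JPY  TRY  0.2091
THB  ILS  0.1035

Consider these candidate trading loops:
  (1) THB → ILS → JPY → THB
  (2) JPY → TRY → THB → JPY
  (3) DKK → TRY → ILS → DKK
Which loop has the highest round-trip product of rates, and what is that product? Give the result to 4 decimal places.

(1) 0.1035 × 42.94 × 0.2272 = 1.00974
(2) 0.2091 × 1.171 × 4.569 = 1.11875
(3) 5.405 × 0.1207 × 1.635 = 1.06665
Highest is cycle (2) at 1.1187 (>1, arbitrage).

1.1187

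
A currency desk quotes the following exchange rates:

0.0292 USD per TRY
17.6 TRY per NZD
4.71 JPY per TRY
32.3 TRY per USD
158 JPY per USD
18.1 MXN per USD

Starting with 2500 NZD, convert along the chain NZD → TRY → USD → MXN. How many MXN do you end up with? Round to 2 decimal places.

2500 NZD × 17.6 = 44000 TRY
44000 TRY × 0.0292 = 1284.8 USD
1284.8 USD × 18.1 = 23254.88 MXN

23254.88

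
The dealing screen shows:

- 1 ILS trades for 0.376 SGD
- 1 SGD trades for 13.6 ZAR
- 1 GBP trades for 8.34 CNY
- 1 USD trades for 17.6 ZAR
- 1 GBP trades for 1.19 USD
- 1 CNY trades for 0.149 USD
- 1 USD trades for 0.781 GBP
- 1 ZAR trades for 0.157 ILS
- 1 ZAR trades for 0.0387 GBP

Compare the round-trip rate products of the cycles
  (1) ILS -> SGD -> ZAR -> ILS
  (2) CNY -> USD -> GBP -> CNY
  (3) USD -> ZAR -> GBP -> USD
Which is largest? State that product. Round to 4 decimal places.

(1) 0.376 × 13.6 × 0.157 = 0.80284
(2) 0.149 × 0.781 × 8.34 = 0.97052
(3) 17.6 × 0.0387 × 1.19 = 0.81053
Highest is cycle (2) at 0.9705 (≤1, no arbitrage).

0.9705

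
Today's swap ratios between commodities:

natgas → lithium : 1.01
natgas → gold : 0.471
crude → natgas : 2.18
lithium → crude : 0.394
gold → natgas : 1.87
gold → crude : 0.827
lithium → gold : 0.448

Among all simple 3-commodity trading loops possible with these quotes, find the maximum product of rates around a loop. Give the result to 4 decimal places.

0.8675

crude→natgas→lithium→crude: 2.18 × 1.01 × 0.394 = 0.86751
crude→natgas→gold→crude: 2.18 × 0.471 × 0.827 = 0.84915
lithium→gold→natgas→lithium: 0.448 × 1.87 × 1.01 = 0.84614
Maximum is crude→natgas→lithium→crude at 0.8675; no arbitrage — every cycle loses value.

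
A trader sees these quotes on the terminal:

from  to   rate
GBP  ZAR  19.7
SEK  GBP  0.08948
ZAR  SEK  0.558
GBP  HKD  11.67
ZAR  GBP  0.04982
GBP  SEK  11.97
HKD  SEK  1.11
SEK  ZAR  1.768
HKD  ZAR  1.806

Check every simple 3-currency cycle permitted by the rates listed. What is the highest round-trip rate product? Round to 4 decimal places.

GBP→HKD→SEK→GBP: 11.67 × 1.11 × 0.08948 = 1.15910
GBP→SEK→ZAR→GBP: 11.97 × 1.768 × 0.04982 = 1.05434
GBP→HKD→ZAR→GBP: 11.67 × 1.806 × 0.04982 = 1.05001
GBP→ZAR→SEK→GBP: 19.7 × 0.558 × 0.08948 = 0.98362
Maximum is GBP→HKD→SEK→GBP at 1.1591; arbitrage exists.

1.1591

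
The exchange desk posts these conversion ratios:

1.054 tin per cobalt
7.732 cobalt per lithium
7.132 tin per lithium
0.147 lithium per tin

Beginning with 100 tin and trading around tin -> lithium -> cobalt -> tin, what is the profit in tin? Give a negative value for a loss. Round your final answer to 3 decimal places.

19.798

100 tin × 0.147 = 14.7 lithium
14.7 lithium × 7.732 = 113.6604 cobalt
113.6604 cobalt × 1.054 = 119.7980616 tin
Net change: 119.7980616 − 100 = 19.7980616 tin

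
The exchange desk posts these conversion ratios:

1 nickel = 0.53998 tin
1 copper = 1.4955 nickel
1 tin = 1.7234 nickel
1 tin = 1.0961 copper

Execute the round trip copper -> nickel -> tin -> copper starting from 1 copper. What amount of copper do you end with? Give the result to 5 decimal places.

1 copper × 1.4955 = 1.4955 nickel
1.4955 nickel × 0.53998 = 0.80754009 tin
0.80754009 tin × 1.0961 = 0.885144692649 copper

0.88514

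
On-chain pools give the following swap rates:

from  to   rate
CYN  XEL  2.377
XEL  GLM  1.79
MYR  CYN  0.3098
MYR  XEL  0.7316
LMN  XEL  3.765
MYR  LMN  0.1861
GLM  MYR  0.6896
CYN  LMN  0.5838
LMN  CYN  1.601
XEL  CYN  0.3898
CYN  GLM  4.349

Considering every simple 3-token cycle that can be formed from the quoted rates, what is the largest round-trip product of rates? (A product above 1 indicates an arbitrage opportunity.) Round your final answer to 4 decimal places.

0.9291

MYR→CYN→GLM→MYR: 0.3098 × 4.349 × 0.6896 = 0.92911
XEL→GLM→MYR→XEL: 1.79 × 0.6896 × 0.7316 = 0.90308
XEL→CYN→LMN→XEL: 0.3898 × 0.5838 × 3.765 = 0.85678
Maximum is MYR→CYN→GLM→MYR at 0.9291; no arbitrage — every cycle loses value.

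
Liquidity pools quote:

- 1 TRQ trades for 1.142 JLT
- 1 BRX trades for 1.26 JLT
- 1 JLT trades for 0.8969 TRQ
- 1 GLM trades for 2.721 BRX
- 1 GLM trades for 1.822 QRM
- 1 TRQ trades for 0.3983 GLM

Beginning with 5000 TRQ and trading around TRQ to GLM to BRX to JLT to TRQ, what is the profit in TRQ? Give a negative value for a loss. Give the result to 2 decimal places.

5000 TRQ × 0.3983 = 1991.5 GLM
1991.5 GLM × 2.721 = 5418.8715 BRX
5418.8715 BRX × 1.26 = 6827.77809 JLT
6827.77809 JLT × 0.8969 = 6123.834168921 TRQ
Net change: 6123.834168921 − 5000 = 1123.834168921 TRQ

1123.83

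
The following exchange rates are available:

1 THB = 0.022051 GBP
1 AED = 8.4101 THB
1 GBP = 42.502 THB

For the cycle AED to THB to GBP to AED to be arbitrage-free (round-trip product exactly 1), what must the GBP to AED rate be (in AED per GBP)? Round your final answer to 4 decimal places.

5.3923

Known legs of the cycle: 8.4101 × 0.022051 = 0.1854511151
For no arbitrage the full-cycle product must be 1, so the missing rate is 1 / 0.1854511151 ≈ 5.392257.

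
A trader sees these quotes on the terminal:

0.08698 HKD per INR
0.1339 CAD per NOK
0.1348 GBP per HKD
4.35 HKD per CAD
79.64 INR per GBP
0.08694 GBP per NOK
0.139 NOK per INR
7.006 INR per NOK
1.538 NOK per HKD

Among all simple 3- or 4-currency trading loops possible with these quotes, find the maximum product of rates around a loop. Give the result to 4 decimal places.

INR→NOK→GBP→INR: 0.139 × 0.08694 × 79.64 = 0.96242
HKD→NOK→INR→HKD: 1.538 × 7.006 × 0.08698 = 0.93723
HKD→GBP→INR→HKD: 0.1348 × 79.64 × 0.08698 = 0.93377
HKD→NOK→GBP→INR→HKD: 1.538 × 0.08694 × 79.64 × 0.08698 = 0.92625
HKD→NOK→CAD→HKD: 1.538 × 0.1339 × 4.35 = 0.89583
Maximum is INR→NOK→GBP→INR at 0.9624; no arbitrage — every cycle loses value.

0.9624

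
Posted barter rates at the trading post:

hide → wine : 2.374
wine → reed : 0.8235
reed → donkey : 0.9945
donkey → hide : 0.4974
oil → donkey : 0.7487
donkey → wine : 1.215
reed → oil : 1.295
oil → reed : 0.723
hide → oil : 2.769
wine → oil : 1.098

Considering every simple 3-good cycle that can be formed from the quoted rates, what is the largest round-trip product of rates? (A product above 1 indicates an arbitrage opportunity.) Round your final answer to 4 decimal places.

hide→oil→donkey→hide: 2.769 × 0.7487 × 0.4974 = 1.03118
oil→donkey→wine→oil: 0.7487 × 1.215 × 1.098 = 0.99882
wine→reed→donkey→wine: 0.8235 × 0.9945 × 1.215 = 0.99505
Maximum is hide→oil→donkey→hide at 1.0312; arbitrage exists.

1.0312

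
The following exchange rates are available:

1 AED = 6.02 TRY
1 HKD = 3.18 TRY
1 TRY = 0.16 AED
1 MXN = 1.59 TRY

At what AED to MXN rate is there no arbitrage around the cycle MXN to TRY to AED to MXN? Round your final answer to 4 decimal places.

3.9308

Known legs of the cycle: 1.59 × 0.16 = 0.2544
For no arbitrage the full-cycle product must be 1, so the missing rate is 1 / 0.2544 ≈ 3.930818.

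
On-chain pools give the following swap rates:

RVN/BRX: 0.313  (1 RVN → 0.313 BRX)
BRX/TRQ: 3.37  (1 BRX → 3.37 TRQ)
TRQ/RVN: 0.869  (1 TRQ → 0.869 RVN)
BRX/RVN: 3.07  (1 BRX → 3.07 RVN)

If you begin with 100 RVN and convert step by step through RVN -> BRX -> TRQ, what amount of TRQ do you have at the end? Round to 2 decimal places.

100 RVN × 0.313 = 31.3 BRX
31.3 BRX × 3.37 = 105.481 TRQ

105.48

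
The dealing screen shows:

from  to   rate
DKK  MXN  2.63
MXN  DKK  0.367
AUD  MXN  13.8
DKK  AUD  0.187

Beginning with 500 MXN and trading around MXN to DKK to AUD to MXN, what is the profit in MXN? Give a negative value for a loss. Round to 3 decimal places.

500 MXN × 0.367 = 183.5 DKK
183.5 DKK × 0.187 = 34.3145 AUD
34.3145 AUD × 13.8 = 473.5401 MXN
Net change: 473.5401 − 500 = -26.4599 MXN

-26.460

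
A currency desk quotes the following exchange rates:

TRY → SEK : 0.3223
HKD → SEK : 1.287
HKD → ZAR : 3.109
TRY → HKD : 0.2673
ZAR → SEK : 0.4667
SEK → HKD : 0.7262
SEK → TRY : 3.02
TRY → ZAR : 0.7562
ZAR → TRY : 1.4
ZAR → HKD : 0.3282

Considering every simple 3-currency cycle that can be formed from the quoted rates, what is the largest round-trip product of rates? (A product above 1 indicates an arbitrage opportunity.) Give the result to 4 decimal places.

TRY→HKD→ZAR→TRY: 0.2673 × 3.109 × 1.4 = 1.16345
TRY→ZAR→SEK→TRY: 0.7562 × 0.4667 × 3.02 = 1.06581
HKD→ZAR→SEK→HKD: 3.109 × 0.4667 × 0.7262 = 1.05369
TRY→HKD→SEK→TRY: 0.2673 × 1.287 × 3.02 = 1.03893
Maximum is TRY→HKD→ZAR→TRY at 1.1634; arbitrage exists.

1.1634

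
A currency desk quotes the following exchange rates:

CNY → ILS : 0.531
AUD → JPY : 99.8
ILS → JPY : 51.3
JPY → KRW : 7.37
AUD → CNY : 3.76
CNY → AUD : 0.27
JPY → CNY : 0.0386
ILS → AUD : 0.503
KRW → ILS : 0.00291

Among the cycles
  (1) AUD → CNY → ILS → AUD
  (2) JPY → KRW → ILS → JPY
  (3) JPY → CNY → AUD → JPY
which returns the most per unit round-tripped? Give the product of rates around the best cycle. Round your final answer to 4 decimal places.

(1) 3.76 × 0.531 × 0.503 = 1.00427
(2) 7.37 × 0.00291 × 51.3 = 1.10022
(3) 0.0386 × 0.27 × 99.8 = 1.04012
Highest is cycle (2) at 1.1002 (>1, arbitrage).

1.1002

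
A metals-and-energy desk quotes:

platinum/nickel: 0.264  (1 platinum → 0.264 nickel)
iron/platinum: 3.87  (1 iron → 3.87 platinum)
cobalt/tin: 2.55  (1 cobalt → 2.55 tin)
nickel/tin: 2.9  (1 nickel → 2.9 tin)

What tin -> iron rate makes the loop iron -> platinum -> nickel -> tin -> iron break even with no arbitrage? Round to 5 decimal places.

Known legs of the cycle: 3.87 × 0.264 × 2.9 = 2.962872
For no arbitrage the full-cycle product must be 1, so the missing rate is 1 / 2.962872 ≈ 0.3375104.

0.33751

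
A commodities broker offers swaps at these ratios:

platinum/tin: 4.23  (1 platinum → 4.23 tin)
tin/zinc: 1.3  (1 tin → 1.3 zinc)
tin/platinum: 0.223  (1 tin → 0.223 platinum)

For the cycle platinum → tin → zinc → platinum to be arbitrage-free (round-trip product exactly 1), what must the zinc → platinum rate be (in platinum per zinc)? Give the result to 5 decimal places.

0.18185

Known legs of the cycle: 4.23 × 1.3 = 5.499
For no arbitrage the full-cycle product must be 1, so the missing rate is 1 / 5.499 ≈ 0.1818512.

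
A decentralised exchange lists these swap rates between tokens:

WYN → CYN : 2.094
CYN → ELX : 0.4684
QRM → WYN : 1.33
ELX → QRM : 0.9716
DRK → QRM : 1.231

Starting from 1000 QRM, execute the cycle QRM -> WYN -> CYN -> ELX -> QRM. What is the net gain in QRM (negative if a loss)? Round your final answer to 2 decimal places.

1000 QRM × 1.33 = 1330 WYN
1330 WYN × 2.094 = 2785.02 CYN
2785.02 CYN × 0.4684 = 1304.503368 ELX
1304.503368 ELX × 0.9716 = 1267.4554723488 QRM
Net change: 1267.4554723488 − 1000 = 267.4554723488 QRM

267.46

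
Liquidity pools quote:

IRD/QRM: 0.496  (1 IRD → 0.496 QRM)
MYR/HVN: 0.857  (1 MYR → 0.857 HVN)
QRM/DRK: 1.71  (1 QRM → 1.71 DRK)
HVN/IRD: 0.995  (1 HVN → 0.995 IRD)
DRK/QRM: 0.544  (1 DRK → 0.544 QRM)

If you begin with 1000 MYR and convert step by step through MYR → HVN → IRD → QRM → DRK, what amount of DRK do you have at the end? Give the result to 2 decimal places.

1000 MYR × 0.857 = 857 HVN
857 HVN × 0.995 = 852.715 IRD
852.715 IRD × 0.496 = 422.94664 QRM
422.94664 QRM × 1.71 = 723.2387544 DRK

723.24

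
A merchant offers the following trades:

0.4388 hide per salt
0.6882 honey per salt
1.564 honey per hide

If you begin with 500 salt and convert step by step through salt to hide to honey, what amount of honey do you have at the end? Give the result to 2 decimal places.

500 salt × 0.4388 = 219.4 hide
219.4 hide × 1.564 = 343.1416 honey

343.14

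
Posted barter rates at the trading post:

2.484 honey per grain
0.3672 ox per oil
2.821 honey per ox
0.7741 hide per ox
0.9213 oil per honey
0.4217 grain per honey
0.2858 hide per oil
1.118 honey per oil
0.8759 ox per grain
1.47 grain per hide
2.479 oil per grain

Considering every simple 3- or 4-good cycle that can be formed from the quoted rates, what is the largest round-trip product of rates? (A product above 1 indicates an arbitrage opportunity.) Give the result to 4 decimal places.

oil→honey→grain→oil: 1.118 × 0.4217 × 2.479 = 1.16875
oil→ox→honey→grain→oil: 0.3672 × 2.821 × 0.4217 × 2.479 = 1.08289
ox→honey→grain→ox: 2.821 × 0.4217 × 0.8759 = 1.04198
oil→hide→grain→oil: 0.2858 × 1.47 × 2.479 = 1.04149
oil→ox→hide→grain→oil: 0.3672 × 0.7741 × 1.47 × 2.479 = 1.03584
ox→hide→grain→ox: 0.7741 × 1.47 × 0.8759 = 0.99671
oil→hide→grain→honey→oil: 0.2858 × 1.47 × 2.484 × 0.9213 = 0.96146
oil→ox→honey→oil: 0.3672 × 2.821 × 0.9213 = 0.95435
Maximum is oil→honey→grain→oil at 1.1688; arbitrage exists.

1.1688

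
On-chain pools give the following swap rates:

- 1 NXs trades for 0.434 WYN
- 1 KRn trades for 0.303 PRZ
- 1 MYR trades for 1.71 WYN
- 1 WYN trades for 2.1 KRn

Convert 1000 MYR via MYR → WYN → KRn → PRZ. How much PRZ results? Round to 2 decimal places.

1088.07

1000 MYR × 1.71 = 1710 WYN
1710 WYN × 2.1 = 3591 KRn
3591 KRn × 0.303 = 1088.073 PRZ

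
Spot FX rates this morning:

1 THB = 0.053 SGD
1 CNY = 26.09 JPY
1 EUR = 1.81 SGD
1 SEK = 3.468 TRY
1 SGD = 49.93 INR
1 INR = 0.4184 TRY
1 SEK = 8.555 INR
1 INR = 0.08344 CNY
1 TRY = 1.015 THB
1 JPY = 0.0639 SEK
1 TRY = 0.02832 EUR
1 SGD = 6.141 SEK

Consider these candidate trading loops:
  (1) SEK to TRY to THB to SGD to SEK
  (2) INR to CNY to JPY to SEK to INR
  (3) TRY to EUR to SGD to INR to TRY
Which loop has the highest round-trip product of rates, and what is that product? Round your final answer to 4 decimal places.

(1) 3.468 × 1.015 × 0.053 × 6.141 = 1.14567
(2) 0.08344 × 26.09 × 0.0639 × 8.555 = 1.19006
(3) 0.02832 × 1.81 × 49.93 × 0.4184 = 1.07084
Highest is cycle (2) at 1.1901 (>1, arbitrage).

1.1901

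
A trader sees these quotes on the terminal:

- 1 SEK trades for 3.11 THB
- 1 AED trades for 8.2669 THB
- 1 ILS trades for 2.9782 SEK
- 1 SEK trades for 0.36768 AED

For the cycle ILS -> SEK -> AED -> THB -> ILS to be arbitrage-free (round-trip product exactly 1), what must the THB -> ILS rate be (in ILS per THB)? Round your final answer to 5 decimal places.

Known legs of the cycle: 2.9782 × 0.36768 × 8.2669 = 9.0524586673344
For no arbitrage the full-cycle product must be 1, so the missing rate is 1 / 9.0524586673344 ≈ 0.1104672.

0.11047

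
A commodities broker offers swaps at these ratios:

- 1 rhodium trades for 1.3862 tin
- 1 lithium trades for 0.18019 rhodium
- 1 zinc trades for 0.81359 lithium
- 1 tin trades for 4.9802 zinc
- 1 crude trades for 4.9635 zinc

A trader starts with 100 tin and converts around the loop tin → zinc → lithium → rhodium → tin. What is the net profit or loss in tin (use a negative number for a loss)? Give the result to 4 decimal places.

100 tin × 4.9802 = 498.02 zinc
498.02 zinc × 0.81359 = 405.1840918 lithium
405.1840918 lithium × 0.18019 = 73.010121501442 rhodium
73.010121501442 rhodium × 1.3862 = 101.2066304252989004 tin
Net change: 101.2066304252989004 − 100 = 1.2066304252989004 tin

1.2066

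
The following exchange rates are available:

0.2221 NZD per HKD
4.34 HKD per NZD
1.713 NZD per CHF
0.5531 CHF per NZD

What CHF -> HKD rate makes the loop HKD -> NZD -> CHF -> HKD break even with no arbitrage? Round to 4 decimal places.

8.1404

Known legs of the cycle: 0.2221 × 0.5531 = 0.12284351
For no arbitrage the full-cycle product must be 1, so the missing rate is 1 / 0.12284351 ≈ 8.140438.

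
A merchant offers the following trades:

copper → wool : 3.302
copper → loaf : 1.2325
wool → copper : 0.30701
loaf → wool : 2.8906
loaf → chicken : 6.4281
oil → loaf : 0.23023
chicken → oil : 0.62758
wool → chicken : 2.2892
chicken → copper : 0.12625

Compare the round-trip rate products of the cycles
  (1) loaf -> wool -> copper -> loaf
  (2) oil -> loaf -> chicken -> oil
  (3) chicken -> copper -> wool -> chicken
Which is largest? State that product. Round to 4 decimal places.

(1) 2.8906 × 0.30701 × 1.2325 = 1.09377
(2) 0.23023 × 6.4281 × 0.62758 = 0.92878
(3) 0.12625 × 3.302 × 2.2892 = 0.95432
Highest is cycle (1) at 1.0938 (>1, arbitrage).

1.0938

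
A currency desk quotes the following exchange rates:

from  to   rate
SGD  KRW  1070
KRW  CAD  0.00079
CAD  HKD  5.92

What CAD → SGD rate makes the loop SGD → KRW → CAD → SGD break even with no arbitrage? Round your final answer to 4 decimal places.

1.1830

Known legs of the cycle: 1070 × 0.00079 = 0.8453
For no arbitrage the full-cycle product must be 1, so the missing rate is 1 / 0.8453 ≈ 1.183012.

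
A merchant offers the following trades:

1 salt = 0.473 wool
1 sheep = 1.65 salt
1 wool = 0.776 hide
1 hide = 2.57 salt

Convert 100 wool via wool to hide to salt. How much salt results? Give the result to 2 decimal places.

100 wool × 0.776 = 77.6 hide
77.6 hide × 2.57 = 199.432 salt

199.43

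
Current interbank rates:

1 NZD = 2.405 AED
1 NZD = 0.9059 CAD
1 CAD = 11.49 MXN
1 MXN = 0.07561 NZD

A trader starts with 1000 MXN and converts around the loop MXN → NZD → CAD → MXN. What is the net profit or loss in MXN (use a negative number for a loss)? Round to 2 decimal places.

-212.99

1000 MXN × 0.07561 = 75.61 NZD
75.61 NZD × 0.9059 = 68.495099 CAD
68.495099 CAD × 11.49 = 787.00868751 MXN
Net change: 787.00868751 − 1000 = -212.99131249 MXN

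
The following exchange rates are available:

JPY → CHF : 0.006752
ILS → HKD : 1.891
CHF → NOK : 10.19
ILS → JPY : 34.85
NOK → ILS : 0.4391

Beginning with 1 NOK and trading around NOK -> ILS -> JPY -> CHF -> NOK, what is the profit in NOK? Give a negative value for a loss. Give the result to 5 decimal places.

0.05287

1 NOK × 0.4391 = 0.4391 ILS
0.4391 ILS × 34.85 = 15.302635 JPY
15.302635 JPY × 0.006752 = 0.10332339152 CHF
0.10332339152 CHF × 10.19 = 1.0528653595888 NOK
Net change: 1.0528653595888 − 1 = 0.0528653595888 NOK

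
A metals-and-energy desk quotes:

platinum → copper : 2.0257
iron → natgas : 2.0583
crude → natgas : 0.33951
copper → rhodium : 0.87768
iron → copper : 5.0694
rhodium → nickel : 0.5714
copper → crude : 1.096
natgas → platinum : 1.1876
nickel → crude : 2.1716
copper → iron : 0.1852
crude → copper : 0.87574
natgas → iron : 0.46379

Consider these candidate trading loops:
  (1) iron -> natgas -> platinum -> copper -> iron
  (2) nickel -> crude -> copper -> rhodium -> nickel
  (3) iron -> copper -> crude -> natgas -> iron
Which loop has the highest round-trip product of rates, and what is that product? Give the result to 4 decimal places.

(1) 2.0583 × 1.1876 × 2.0257 × 0.1852 = 0.91705
(2) 2.1716 × 0.87574 × 0.87768 × 0.5714 = 0.95374
(3) 5.0694 × 1.096 × 0.33951 × 0.46379 = 0.87487
Highest is cycle (2) at 0.9537 (≤1, no arbitrage).

0.9537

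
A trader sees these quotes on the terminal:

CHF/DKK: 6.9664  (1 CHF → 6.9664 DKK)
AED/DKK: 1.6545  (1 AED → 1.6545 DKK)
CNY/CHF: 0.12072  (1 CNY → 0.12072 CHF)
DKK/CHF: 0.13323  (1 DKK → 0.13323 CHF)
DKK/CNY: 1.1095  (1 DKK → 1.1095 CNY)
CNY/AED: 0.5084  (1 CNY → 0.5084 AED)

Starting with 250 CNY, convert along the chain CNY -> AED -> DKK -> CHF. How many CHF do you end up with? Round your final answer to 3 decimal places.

250 CNY × 0.5084 = 127.1 AED
127.1 AED × 1.6545 = 210.28695 DKK
210.28695 DKK × 0.13323 = 28.0165303485 CHF

28.017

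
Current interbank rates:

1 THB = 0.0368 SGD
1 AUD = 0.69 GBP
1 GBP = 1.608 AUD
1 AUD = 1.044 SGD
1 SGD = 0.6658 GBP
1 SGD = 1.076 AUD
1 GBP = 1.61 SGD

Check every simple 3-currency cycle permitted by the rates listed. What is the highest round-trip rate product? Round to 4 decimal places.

SGD→AUD→GBP→SGD: 1.076 × 0.69 × 1.61 = 1.19533
SGD→GBP→AUD→SGD: 0.6658 × 1.608 × 1.044 = 1.11771
Maximum is SGD→AUD→GBP→SGD at 1.1953; arbitrage exists.

1.1953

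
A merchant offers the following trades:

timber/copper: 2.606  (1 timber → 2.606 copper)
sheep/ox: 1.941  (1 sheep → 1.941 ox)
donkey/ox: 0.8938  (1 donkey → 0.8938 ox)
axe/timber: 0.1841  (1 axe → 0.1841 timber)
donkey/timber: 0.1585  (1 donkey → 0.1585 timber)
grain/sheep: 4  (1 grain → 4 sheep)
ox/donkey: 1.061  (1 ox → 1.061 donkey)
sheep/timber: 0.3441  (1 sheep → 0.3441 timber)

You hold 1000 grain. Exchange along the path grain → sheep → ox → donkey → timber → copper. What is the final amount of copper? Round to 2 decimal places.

1000 grain × 4 = 4000 sheep
4000 sheep × 1.941 = 7764 ox
7764 ox × 1.061 = 8237.604 donkey
8237.604 donkey × 0.1585 = 1305.660234 timber
1305.660234 timber × 2.606 = 3402.550569804 copper

3402.55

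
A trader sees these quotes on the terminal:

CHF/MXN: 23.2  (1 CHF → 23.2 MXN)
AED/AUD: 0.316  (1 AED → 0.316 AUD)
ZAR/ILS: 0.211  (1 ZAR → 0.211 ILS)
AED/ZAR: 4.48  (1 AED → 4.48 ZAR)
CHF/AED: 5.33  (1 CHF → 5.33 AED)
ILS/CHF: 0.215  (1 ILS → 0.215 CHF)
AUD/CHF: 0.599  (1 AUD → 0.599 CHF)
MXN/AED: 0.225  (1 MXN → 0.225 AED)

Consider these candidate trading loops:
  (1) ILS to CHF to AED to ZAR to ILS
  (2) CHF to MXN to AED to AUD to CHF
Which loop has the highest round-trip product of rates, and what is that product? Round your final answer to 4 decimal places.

1.0832

(1) 0.215 × 5.33 × 4.48 × 0.211 = 1.08324
(2) 23.2 × 0.225 × 0.316 × 0.599 = 0.98806
Highest is cycle (1) at 1.0832 (>1, arbitrage).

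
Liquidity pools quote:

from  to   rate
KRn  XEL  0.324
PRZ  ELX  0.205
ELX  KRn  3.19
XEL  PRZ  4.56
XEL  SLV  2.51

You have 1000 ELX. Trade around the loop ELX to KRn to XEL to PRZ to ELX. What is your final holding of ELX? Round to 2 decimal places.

1000 ELX × 3.19 = 3190 KRn
3190 KRn × 0.324 = 1033.56 XEL
1033.56 XEL × 4.56 = 4713.0336 PRZ
4713.0336 PRZ × 0.205 = 966.171888 ELX

966.17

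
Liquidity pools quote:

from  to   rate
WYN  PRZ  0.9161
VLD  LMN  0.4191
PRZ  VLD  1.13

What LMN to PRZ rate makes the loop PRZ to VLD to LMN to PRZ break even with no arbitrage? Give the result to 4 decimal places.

2.1116

Known legs of the cycle: 1.13 × 0.4191 = 0.473583
For no arbitrage the full-cycle product must be 1, so the missing rate is 1 / 0.473583 ≈ 2.111562.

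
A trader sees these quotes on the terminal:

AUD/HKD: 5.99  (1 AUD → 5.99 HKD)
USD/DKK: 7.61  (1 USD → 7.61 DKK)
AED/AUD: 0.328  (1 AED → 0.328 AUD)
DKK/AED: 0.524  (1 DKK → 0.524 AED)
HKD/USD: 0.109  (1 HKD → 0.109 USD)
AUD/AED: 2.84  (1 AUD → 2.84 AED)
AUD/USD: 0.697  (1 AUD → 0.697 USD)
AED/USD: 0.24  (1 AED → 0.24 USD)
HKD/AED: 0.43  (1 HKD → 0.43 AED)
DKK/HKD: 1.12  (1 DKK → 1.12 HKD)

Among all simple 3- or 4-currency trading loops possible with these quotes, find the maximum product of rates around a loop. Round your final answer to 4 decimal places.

AED→USD→DKK→AED: 0.24 × 7.61 × 0.524 = 0.95703
DKK→HKD→USD→DKK: 1.12 × 0.109 × 7.61 = 0.92903
AED→AUD→USD→DKK→AED: 0.328 × 0.697 × 7.61 × 0.524 = 0.91164
AED→USD→DKK→HKD→AED: 0.24 × 7.61 × 1.12 × 0.43 = 0.87959
AED→AUD→HKD→AED: 0.328 × 5.99 × 0.43 = 0.84483
Maximum is AED→USD→DKK→AED at 0.9570; no arbitrage — every cycle loses value.

0.9570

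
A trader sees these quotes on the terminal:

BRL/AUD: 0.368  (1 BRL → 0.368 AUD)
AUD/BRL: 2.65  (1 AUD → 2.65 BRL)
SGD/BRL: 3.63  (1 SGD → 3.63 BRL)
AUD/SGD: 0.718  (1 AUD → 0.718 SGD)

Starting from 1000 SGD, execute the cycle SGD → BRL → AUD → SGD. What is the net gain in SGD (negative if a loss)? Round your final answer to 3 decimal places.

1000 SGD × 3.63 = 3630 BRL
3630 BRL × 0.368 = 1335.84 AUD
1335.84 AUD × 0.718 = 959.13312 SGD
Net change: 959.13312 − 1000 = -40.86688 SGD

-40.867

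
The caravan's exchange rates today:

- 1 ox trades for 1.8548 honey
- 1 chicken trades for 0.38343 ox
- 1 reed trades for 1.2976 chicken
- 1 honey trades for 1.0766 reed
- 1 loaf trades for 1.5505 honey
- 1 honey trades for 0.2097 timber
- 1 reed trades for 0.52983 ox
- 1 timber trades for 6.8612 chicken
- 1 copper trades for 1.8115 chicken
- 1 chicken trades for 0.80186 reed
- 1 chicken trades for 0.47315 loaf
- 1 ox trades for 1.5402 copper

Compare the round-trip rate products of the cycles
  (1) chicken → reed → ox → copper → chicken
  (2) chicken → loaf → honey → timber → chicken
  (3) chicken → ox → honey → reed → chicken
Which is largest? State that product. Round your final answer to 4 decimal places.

(1) 0.80186 × 0.52983 × 1.5402 × 1.8115 = 1.18536
(2) 0.47315 × 1.5505 × 0.2097 × 6.8612 = 1.05553
(3) 0.38343 × 1.8548 × 1.0766 × 1.2976 = 0.99352
Highest is cycle (1) at 1.1854 (>1, arbitrage).

1.1854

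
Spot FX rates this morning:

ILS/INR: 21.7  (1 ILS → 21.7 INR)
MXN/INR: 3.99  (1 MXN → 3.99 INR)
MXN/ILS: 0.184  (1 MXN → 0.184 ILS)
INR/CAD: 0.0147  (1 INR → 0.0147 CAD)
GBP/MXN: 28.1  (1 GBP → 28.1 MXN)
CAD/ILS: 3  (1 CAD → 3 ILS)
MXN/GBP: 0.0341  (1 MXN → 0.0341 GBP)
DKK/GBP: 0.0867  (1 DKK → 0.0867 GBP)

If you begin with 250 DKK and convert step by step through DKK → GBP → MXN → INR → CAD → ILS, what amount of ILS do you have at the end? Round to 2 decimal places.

250 DKK × 0.0867 = 21.675 GBP
21.675 GBP × 28.1 = 609.0675 MXN
609.0675 MXN × 3.99 = 2430.179325 INR
2430.179325 INR × 0.0147 = 35.7236360775 CAD
35.7236360775 CAD × 3 = 107.1709082325 ILS

107.17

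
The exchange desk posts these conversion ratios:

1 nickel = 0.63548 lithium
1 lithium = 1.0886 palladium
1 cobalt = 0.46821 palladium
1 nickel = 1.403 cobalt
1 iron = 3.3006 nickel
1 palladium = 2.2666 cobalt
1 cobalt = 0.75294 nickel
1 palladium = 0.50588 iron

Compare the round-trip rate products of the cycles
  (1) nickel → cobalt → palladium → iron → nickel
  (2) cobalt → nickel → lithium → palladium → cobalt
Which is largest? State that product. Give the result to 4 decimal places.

1.1806

(1) 1.403 × 0.46821 × 0.50588 × 3.3006 = 1.09683
(2) 0.75294 × 0.63548 × 1.0886 × 2.2666 = 1.18061
Highest is cycle (2) at 1.1806 (>1, arbitrage).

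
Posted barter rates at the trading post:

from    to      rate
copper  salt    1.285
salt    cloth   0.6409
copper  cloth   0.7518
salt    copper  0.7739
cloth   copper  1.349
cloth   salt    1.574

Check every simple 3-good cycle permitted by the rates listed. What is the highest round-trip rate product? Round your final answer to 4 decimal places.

1.1110

copper→salt→cloth→copper: 1.285 × 0.6409 × 1.349 = 1.11098
copper→cloth→salt→copper: 0.7518 × 1.574 × 0.7739 = 0.91578
Maximum is copper→salt→cloth→copper at 1.1110; arbitrage exists.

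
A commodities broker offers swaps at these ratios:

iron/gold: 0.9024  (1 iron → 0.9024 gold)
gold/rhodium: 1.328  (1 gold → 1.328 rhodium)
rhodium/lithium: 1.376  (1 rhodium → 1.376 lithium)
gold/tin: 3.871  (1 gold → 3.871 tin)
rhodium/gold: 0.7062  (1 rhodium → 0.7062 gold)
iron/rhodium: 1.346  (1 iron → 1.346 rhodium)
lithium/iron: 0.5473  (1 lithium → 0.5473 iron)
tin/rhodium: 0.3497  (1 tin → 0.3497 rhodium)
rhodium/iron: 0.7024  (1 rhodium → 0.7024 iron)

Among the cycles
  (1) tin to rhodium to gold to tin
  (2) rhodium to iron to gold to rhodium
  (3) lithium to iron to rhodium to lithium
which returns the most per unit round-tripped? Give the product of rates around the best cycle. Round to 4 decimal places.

(1) 0.3497 × 0.7062 × 3.871 = 0.95597
(2) 0.7024 × 0.9024 × 1.328 = 0.84175
(3) 0.5473 × 1.346 × 1.376 = 1.01365
Highest is cycle (3) at 1.0137 (>1, arbitrage).

1.0137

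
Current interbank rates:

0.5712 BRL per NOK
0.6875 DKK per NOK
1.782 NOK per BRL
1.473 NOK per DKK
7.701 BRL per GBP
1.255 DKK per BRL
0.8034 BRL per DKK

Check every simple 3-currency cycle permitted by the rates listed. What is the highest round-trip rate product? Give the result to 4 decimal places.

BRL→DKK→NOK→BRL: 1.255 × 1.473 × 0.5712 = 1.05593
BRL→NOK→DKK→BRL: 1.782 × 0.6875 × 0.8034 = 0.98427
Maximum is BRL→DKK→NOK→BRL at 1.0559; arbitrage exists.

1.0559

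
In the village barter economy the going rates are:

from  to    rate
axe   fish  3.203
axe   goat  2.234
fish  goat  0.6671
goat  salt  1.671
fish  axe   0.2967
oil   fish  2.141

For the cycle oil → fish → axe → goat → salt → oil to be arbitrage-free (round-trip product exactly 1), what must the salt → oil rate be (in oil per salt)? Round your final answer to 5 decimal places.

Known legs of the cycle: 2.141 × 0.2967 × 2.234 × 1.671 = 2.3713400283858
For no arbitrage the full-cycle product must be 1, so the missing rate is 1 / 2.3713400283858 ≈ 0.4217025.

0.42170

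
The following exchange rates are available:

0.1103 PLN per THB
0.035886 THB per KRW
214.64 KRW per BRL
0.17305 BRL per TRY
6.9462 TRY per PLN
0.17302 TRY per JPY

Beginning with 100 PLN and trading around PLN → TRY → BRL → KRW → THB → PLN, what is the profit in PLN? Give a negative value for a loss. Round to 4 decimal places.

2.1245

100 PLN × 6.9462 = 694.62 TRY
694.62 TRY × 0.17305 = 120.203991 BRL
120.203991 BRL × 214.64 = 25800.58462824 KRW
25800.58462824 KRW × 0.035886 = 925.87977996902064 THB
925.87977996902064 THB × 0.1103 = 102.124539730582976592 PLN
Net change: 102.124539730582976592 − 100 = 2.124539730582976592 PLN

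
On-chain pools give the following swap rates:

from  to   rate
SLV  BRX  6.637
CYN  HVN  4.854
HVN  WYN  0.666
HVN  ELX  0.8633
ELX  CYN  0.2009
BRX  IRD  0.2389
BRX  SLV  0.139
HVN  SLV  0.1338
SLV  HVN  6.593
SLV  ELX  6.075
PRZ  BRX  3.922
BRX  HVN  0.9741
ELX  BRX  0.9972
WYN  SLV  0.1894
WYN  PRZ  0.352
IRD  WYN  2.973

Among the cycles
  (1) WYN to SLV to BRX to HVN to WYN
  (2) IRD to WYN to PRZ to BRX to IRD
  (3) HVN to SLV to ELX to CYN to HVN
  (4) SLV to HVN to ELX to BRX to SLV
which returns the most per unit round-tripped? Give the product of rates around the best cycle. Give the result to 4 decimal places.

(1) 0.1894 × 6.637 × 0.9741 × 0.666 = 0.81551
(2) 2.973 × 0.352 × 3.922 × 0.2389 = 0.98053
(3) 0.1338 × 6.075 × 0.2009 × 4.854 = 0.79265
(4) 6.593 × 0.8633 × 0.9972 × 0.139 = 0.78894
Highest is cycle (2) at 0.9805 (≤1, no arbitrage).

0.9805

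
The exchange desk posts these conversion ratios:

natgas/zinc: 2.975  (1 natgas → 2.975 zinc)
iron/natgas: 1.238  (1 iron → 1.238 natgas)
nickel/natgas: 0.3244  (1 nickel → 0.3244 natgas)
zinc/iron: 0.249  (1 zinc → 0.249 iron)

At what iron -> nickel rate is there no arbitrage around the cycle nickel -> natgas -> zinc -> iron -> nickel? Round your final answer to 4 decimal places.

4.1613

Known legs of the cycle: 0.3244 × 2.975 × 0.249 = 0.24030741
For no arbitrage the full-cycle product must be 1, so the missing rate is 1 / 0.24030741 ≈ 4.161337.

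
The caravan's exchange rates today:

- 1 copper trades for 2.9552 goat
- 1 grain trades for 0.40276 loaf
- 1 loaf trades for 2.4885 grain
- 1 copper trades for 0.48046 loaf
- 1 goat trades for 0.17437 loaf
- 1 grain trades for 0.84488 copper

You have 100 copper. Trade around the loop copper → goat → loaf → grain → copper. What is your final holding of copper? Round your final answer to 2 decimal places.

100 copper × 2.9552 = 295.52 goat
295.52 goat × 0.17437 = 51.5298224 loaf
51.5298224 loaf × 2.4885 = 128.2319630424 grain
128.2319630424 grain × 0.84488 = 108.340620935262912 copper

108.34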